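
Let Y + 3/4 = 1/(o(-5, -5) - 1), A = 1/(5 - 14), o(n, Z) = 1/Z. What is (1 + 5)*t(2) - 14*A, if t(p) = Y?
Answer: -143/18 ≈ -7.9444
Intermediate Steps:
A = -⅑ (A = 1/(-9) = -⅑ ≈ -0.11111)
Y = -19/12 (Y = -¾ + 1/(1/(-5) - 1) = -¾ + 1/(-⅕ - 1) = -¾ + 1/(-6/5) = -¾ - ⅚ = -19/12 ≈ -1.5833)
t(p) = -19/12
(1 + 5)*t(2) - 14*A = (1 + 5)*(-19/12) - 14*(-⅑) = 6*(-19/12) + 14/9 = -19/2 + 14/9 = -143/18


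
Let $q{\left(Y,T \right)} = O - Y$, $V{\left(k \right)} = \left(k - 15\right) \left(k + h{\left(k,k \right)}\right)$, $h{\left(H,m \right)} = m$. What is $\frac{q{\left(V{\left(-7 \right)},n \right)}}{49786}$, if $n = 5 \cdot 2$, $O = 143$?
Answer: $- \frac{15}{4526} \approx -0.0033142$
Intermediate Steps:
$n = 10$
$V{\left(k \right)} = 2 k \left(-15 + k\right)$ ($V{\left(k \right)} = \left(k - 15\right) \left(k + k\right) = \left(-15 + k\right) 2 k = 2 k \left(-15 + k\right)$)
$q{\left(Y,T \right)} = 143 - Y$
$\frac{q{\left(V{\left(-7 \right)},n \right)}}{49786} = \frac{143 - 2 \left(-7\right) \left(-15 - 7\right)}{49786} = \left(143 - 2 \left(-7\right) \left(-22\right)\right) \frac{1}{49786} = \left(143 - 308\right) \frac{1}{49786} = \left(-165\right) \frac{1}{49786} = - \frac{15}{4526}$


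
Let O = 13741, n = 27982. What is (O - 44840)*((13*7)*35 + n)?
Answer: -969262533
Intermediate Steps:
(O - 44840)*((13*7)*35 + n) = (13741 - 44840)*((13*7)*35 + 27982) = -31099*(91*35 + 27982) = -31099*(3185 + 27982) = -31099*31167 = -969262533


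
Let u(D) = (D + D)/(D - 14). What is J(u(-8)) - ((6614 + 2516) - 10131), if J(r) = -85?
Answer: 916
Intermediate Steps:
u(D) = 2*D/(-14 + D) (u(D) = (2*D)/(-14 + D) = 2*D/(-14 + D))
J(u(-8)) - ((6614 + 2516) - 10131) = -85 - ((6614 + 2516) - 10131) = -85 - (9130 - 10131) = -85 - 1*(-1001) = -85 + 1001 = 916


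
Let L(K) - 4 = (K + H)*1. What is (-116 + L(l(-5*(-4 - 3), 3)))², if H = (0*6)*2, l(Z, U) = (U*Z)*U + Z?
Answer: 56644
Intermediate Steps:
l(Z, U) = Z + Z*U² (l(Z, U) = Z*U² + Z = Z + Z*U²)
H = 0 (H = 0*2 = 0)
L(K) = 4 + K (L(K) = 4 + (K + 0)*1 = 4 + K*1 = 4 + K)
(-116 + L(l(-5*(-4 - 3), 3)))² = (-116 + (4 + (-5*(-4 - 3))*(1 + 3²)))² = (-116 + (4 + (-5*(-7))*(1 + 9)))² = (-116 + (4 + 35*10))² = (-116 + (4 + 350))² = (-116 + 354)² = 238² = 56644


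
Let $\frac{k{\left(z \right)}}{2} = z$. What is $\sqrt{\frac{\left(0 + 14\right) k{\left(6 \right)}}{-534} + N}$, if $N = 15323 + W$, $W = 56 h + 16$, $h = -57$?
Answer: $\frac{\sqrt{96213895}}{89} \approx 110.21$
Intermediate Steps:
$k{\left(z \right)} = 2 z$
$W = -3176$ ($W = 56 \left(-57\right) + 16 = -3192 + 16 = -3176$)
$N = 12147$ ($N = 15323 - 3176 = 12147$)
$\sqrt{\frac{\left(0 + 14\right) k{\left(6 \right)}}{-534} + N} = \sqrt{\frac{\left(0 + 14\right) 2 \cdot 6}{-534} + 12147} = \sqrt{14 \cdot 12 \left(- \frac{1}{534}\right) + 12147} = \sqrt{168 \left(- \frac{1}{534}\right) + 12147} = \sqrt{- \frac{28}{89} + 12147} = \sqrt{\frac{1081055}{89}} = \frac{\sqrt{96213895}}{89}$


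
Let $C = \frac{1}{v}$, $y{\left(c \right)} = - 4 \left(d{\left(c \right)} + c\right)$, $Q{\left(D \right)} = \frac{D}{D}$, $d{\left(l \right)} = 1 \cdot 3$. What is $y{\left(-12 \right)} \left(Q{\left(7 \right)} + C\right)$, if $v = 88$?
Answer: $\frac{801}{22} \approx 36.409$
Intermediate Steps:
$d{\left(l \right)} = 3$
$Q{\left(D \right)} = 1$
$y{\left(c \right)} = -12 - 4 c$ ($y{\left(c \right)} = - 4 \left(3 + c\right) = -12 - 4 c$)
$C = \frac{1}{88} \approx 0.011364$
$y{\left(-12 \right)} \left(Q{\left(7 \right)} + C\right) = \left(-12 - -48\right) \left(1 + \frac{1}{88}\right) = \left(-12 + 48\right) \frac{89}{88} = 36 \cdot \frac{89}{88} = \frac{801}{22}$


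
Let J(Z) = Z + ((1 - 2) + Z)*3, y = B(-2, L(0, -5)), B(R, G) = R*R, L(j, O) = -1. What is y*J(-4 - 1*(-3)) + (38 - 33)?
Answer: -23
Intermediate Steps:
B(R, G) = R**2
y = 4 (y = (-2)**2 = 4)
J(Z) = -3 + 4*Z (J(Z) = Z + (-1 + Z)*3 = Z + (-3 + 3*Z) = -3 + 4*Z)
y*J(-4 - 1*(-3)) + (38 - 33) = 4*(-3 + 4*(-4 - 1*(-3))) + (38 - 33) = 4*(-3 + 4*(-4 + 3)) + 5 = 4*(-3 + 4*(-1)) + 5 = 4*(-3 - 4) + 5 = 4*(-7) + 5 = -28 + 5 = -23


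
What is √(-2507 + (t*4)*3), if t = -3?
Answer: I*√2543 ≈ 50.428*I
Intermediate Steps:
√(-2507 + (t*4)*3) = √(-2507 - 3*4*3) = √(-2507 - 12*3) = √(-2507 - 36) = √(-2543) = I*√2543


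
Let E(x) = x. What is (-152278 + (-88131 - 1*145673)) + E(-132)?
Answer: -386214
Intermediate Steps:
(-152278 + (-88131 - 1*145673)) + E(-132) = (-152278 + (-88131 - 1*145673)) - 132 = (-152278 + (-88131 - 145673)) - 132 = (-152278 - 233804) - 132 = -386082 - 132 = -386214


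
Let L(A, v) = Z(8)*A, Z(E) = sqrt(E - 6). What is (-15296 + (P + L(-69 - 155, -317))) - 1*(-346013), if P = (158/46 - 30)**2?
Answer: 175322614/529 - 224*sqrt(2) ≈ 3.3111e+5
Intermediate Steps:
Z(E) = sqrt(-6 + E)
L(A, v) = A*sqrt(2) (L(A, v) = sqrt(-6 + 8)*A = sqrt(2)*A = A*sqrt(2))
P = 373321/529 (P = (158*(1/46) - 30)**2 = (79/23 - 30)**2 = (-611/23)**2 = 373321/529 ≈ 705.71)
(-15296 + (P + L(-69 - 155, -317))) - 1*(-346013) = (-15296 + (373321/529 + (-69 - 155)*sqrt(2))) - 1*(-346013) = (-15296 + (373321/529 - 224*sqrt(2))) + 346013 = (-7718263/529 - 224*sqrt(2)) + 346013 = 175322614/529 - 224*sqrt(2)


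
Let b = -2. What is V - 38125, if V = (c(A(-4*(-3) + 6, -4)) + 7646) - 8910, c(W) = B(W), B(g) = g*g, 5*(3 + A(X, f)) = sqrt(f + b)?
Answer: -39389 + (15 - I*sqrt(6))**2/25 ≈ -39380.0 - 2.9394*I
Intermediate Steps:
A(X, f) = -3 + sqrt(-2 + f)/5 (A(X, f) = -3 + sqrt(f - 2)/5 = -3 + sqrt(-2 + f)/5)
B(g) = g**2
c(W) = W**2
V = -1264 + (-3 + I*sqrt(6)/5)**2 (V = ((-3 + sqrt(-2 - 4)/5)**2 + 7646) - 8910 = ((-3 + sqrt(-6)/5)**2 + 7646) - 8910 = ((-3 + (I*sqrt(6))/5)**2 + 7646) - 8910 = ((-3 + I*sqrt(6)/5)**2 + 7646) - 8910 = (7646 + (-3 + I*sqrt(6)/5)**2) - 8910 = -1264 + (-3 + I*sqrt(6)/5)**2 ≈ -1255.2 - 2.9394*I)
V - 38125 = (-1264 + (15 - I*sqrt(6))**2/25) - 38125 = -39389 + (15 - I*sqrt(6))**2/25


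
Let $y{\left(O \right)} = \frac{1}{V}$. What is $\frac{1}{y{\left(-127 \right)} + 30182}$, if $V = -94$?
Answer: $\frac{94}{2837107} \approx 3.3132 \cdot 10^{-5}$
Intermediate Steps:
$y{\left(O \right)} = - \frac{1}{94}$ ($y{\left(O \right)} = \frac{1}{-94} = - \frac{1}{94}$)
$\frac{1}{y{\left(-127 \right)} + 30182} = \frac{1}{- \frac{1}{94} + 30182} = \frac{1}{\frac{2837107}{94}} = \frac{94}{2837107}$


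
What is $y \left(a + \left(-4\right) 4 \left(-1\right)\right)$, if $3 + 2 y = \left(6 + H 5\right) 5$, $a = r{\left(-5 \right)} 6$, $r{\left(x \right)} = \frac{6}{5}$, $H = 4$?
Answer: $\frac{7366}{5} \approx 1473.2$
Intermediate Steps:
$r{\left(x \right)} = \frac{6}{5}$ ($r{\left(x \right)} = 6 \cdot \frac{1}{5} = \frac{6}{5}$)
$a = \frac{36}{5}$ ($a = \frac{6}{5} \cdot 6 = \frac{36}{5} \approx 7.2$)
$y = \frac{127}{2}$ ($y = - \frac{3}{2} + \frac{\left(6 + 4 \cdot 5\right) 5}{2} = - \frac{3}{2} + \frac{\left(6 + 20\right) 5}{2} = - \frac{3}{2} + \frac{26 \cdot 5}{2} = - \frac{3}{2} + \frac{1}{2} \cdot 130 = - \frac{3}{2} + 65 = \frac{127}{2} \approx 63.5$)
$y \left(a + \left(-4\right) 4 \left(-1\right)\right) = \frac{127 \left(\frac{36}{5} + \left(-4\right) 4 \left(-1\right)\right)}{2} = \frac{127 \left(\frac{36}{5} - -16\right)}{2} = \frac{127 \left(\frac{36}{5} + 16\right)}{2} = \frac{127}{2} \cdot \frac{116}{5} = \frac{7366}{5}$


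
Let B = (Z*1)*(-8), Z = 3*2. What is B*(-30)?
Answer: 1440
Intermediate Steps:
Z = 6
B = -48 (B = (6*1)*(-8) = 6*(-8) = -48)
B*(-30) = -48*(-30) = 1440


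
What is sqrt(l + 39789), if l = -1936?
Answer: sqrt(37853) ≈ 194.56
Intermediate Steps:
sqrt(l + 39789) = sqrt(-1936 + 39789) = sqrt(37853)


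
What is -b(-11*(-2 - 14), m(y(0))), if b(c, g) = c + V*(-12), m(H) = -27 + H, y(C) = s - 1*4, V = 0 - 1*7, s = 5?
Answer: -260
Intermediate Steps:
V = -7 (V = 0 - 7 = -7)
y(C) = 1 (y(C) = 5 - 1*4 = 5 - 4 = 1)
b(c, g) = 84 + c (b(c, g) = c - 7*(-12) = c + 84 = 84 + c)
-b(-11*(-2 - 14), m(y(0))) = -(84 - 11*(-2 - 14)) = -(84 - 11*(-16)) = -(84 + 176) = -1*260 = -260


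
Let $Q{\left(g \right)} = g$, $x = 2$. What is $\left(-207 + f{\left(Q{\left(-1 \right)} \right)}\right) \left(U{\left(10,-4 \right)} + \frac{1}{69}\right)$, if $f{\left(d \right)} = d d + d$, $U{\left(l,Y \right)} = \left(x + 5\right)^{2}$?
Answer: $-10146$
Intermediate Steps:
$U{\left(l,Y \right)} = 49$ ($U{\left(l,Y \right)} = \left(2 + 5\right)^{2} = 7^{2} = 49$)
$f{\left(d \right)} = d + d^{2}$ ($f{\left(d \right)} = d^{2} + d = d + d^{2}$)
$\left(-207 + f{\left(Q{\left(-1 \right)} \right)}\right) \left(U{\left(10,-4 \right)} + \frac{1}{69}\right) = \left(-207 - \left(1 - 1\right)\right) \left(49 + \frac{1}{69}\right) = \left(-207 - 0\right) \left(49 + \frac{1}{69}\right) = \left(-207 + 0\right) \frac{3382}{69} = \left(-207\right) \frac{3382}{69} = -10146$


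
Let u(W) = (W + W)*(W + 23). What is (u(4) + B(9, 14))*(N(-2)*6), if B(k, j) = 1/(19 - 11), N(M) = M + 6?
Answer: 5187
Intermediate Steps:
N(M) = 6 + M
B(k, j) = ⅛ (B(k, j) = 1/8 = ⅛)
u(W) = 2*W*(23 + W) (u(W) = (2*W)*(23 + W) = 2*W*(23 + W))
(u(4) + B(9, 14))*(N(-2)*6) = (2*4*(23 + 4) + ⅛)*((6 - 2)*6) = (2*4*27 + ⅛)*(4*6) = (216 + ⅛)*24 = (1729/8)*24 = 5187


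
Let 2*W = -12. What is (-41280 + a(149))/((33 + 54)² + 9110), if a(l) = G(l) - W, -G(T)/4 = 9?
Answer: -41310/16679 ≈ -2.4768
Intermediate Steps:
W = -6 (W = (½)*(-12) = -6)
G(T) = -36 (G(T) = -4*9 = -36)
a(l) = -30 (a(l) = -36 - 1*(-6) = -36 + 6 = -30)
(-41280 + a(149))/((33 + 54)² + 9110) = (-41280 - 30)/((33 + 54)² + 9110) = -41310/(87² + 9110) = -41310/(7569 + 9110) = -41310/16679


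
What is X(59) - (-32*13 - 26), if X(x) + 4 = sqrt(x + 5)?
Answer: 446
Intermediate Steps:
X(x) = -4 + sqrt(5 + x) (X(x) = -4 + sqrt(x + 5) = -4 + sqrt(5 + x))
X(59) - (-32*13 - 26) = (-4 + sqrt(5 + 59)) - (-32*13 - 26) = (-4 + sqrt(64)) - (-416 - 26) = (-4 + 8) - 1*(-442) = 4 + 442 = 446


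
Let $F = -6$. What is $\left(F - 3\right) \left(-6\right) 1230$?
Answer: $66420$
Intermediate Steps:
$\left(F - 3\right) \left(-6\right) 1230 = \left(-6 - 3\right) \left(-6\right) 1230 = \left(-9\right) \left(-6\right) 1230 = 54 \cdot 1230 = 66420$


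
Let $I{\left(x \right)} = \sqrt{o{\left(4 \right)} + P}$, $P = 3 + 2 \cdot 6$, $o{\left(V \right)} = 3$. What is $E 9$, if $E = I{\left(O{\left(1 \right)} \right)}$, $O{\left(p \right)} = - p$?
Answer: $27 \sqrt{2} \approx 38.184$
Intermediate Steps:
$P = 15$ ($P = 3 + 12 = 15$)
$I{\left(x \right)} = 3 \sqrt{2}$ ($I{\left(x \right)} = \sqrt{3 + 15} = \sqrt{18} = 3 \sqrt{2}$)
$E = 3 \sqrt{2} \approx 4.2426$
$E 9 = 3 \sqrt{2} \cdot 9 = 27 \sqrt{2}$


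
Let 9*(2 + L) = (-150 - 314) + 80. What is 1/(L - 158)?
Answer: -3/608 ≈ -0.0049342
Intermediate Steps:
L = -134/3 (L = -2 + ((-150 - 314) + 80)/9 = -2 + (-464 + 80)/9 = -2 + (⅑)*(-384) = -2 - 128/3 = -134/3 ≈ -44.667)
1/(L - 158) = 1/(-134/3 - 158) = 1/(-608/3) = -3/608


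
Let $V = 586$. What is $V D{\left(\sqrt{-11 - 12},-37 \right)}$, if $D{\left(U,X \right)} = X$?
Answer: $-21682$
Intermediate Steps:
$V D{\left(\sqrt{-11 - 12},-37 \right)} = 586 \left(-37\right) = -21682$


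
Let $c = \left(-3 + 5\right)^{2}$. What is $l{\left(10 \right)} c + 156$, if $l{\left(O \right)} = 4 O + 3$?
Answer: $328$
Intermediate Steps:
$c = 4$ ($c = 2^{2} = 4$)
$l{\left(O \right)} = 3 + 4 O$
$l{\left(10 \right)} c + 156 = \left(3 + 4 \cdot 10\right) 4 + 156 = \left(3 + 40\right) 4 + 156 = 43 \cdot 4 + 156 = 172 + 156 = 328$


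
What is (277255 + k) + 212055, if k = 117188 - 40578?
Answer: 565920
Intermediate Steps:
k = 76610
(277255 + k) + 212055 = (277255 + 76610) + 212055 = 353865 + 212055 = 565920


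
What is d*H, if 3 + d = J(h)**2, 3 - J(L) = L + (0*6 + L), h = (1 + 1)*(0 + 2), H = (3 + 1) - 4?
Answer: 0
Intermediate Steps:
H = 0 (H = 4 - 4 = 0)
h = 4 (h = 2*2 = 4)
J(L) = 3 - 2*L (J(L) = 3 - (L + (0*6 + L)) = 3 - (L + (0 + L)) = 3 - (L + L) = 3 - 2*L)
d = 22 (d = -3 + (3 - 2*4)**2 = -3 + (3 - 8)**2 = -3 + (-5)**2 = -3 + 25 = 22)
d*H = 22*0 = 0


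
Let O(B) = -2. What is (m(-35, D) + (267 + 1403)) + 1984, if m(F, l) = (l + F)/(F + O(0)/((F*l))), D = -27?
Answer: 3900708/1067 ≈ 3655.8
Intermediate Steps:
m(F, l) = (F + l)/(F - 2/(F*l)) (m(F, l) = (l + F)/(F - 2*1/(F*l)) = (F + l)/(F - 2/(F*l)))
(m(-35, D) + (267 + 1403)) + 1984 = (-35*(-27)*(-35 - 27)/(-2 - 27*(-35)²) + (267 + 1403)) + 1984 = (-35*(-27)*(-62)/(-2 - 27*1225) + 1670) + 1984 = (-35*(-27)*(-62)/(-2 - 33075) + 1670) + 1984 = (-35*(-27)*(-62)/(-33077) + 1670) + 1984 = (-35*(-27)*(-1/33077)*(-62) + 1670) + 1984 = (1890/1067 + 1670) + 1984 = 1783780/1067 + 1984 = 3900708/1067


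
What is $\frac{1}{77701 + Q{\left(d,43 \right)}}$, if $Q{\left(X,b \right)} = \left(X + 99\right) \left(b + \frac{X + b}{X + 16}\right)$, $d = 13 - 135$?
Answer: $\frac{106}{8129655} \approx 1.3039 \cdot 10^{-5}$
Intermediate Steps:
$d = -122$ ($d = 13 - 135 = -122$)
$Q{\left(X,b \right)} = \left(99 + X\right) \left(b + \frac{X + b}{16 + X}\right)$
$\frac{1}{77701 + Q{\left(d,43 \right)}} = \frac{1}{77701 + \frac{\left(-122\right)^{2} + 99 \left(-122\right) + 1683 \cdot 43 + 43 \left(-122\right)^{2} + 116 \left(-122\right) 43}{16 - 122}} = \frac{1}{77701 + \frac{14884 - 12078 + 72369 + 43 \cdot 14884 - 608536}{-106}} = \frac{1}{77701 - \frac{14884 - 12078 + 72369 + 640012 - 608536}{106}} = \frac{1}{77701 - \frac{106651}{106}} = \frac{1}{\frac{8129655}{106}} = \frac{106}{8129655}$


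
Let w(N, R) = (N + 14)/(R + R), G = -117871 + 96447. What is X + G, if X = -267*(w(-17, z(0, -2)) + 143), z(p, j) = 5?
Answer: -595249/10 ≈ -59525.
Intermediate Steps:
G = -21424
w(N, R) = (14 + N)/(2*R) (w(N, R) = (14 + N)/((2*R)) = (14 + N)*(1/(2*R)) = (14 + N)/(2*R))
X = -381009/10 (X = -267*((½)*(14 - 17)/5 + 143) = -267*((½)*(⅕)*(-3) + 143) = -267*(-3/10 + 143) = -267*1427/10 = -381009/10 ≈ -38101.)
X + G = -381009/10 - 21424 = -595249/10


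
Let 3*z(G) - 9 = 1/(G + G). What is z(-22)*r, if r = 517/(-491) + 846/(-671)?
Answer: -301105735/43488852 ≈ -6.9237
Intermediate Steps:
r = -762293/329461 (r = 517*(-1/491) + 846*(-1/671) = -517/491 - 846/671 = -762293/329461 ≈ -2.3138)
z(G) = 3 + 1/(6*G) (z(G) = 3 + 1/(3*(G + G)) = 3 + 1/(3*((2*G))) = 3 + (1/(2*G))/3 = 3 + 1/(6*G))
z(-22)*r = (3 + (1/6)/(-22))*(-762293/329461) = (3 + (1/6)*(-1/22))*(-762293/329461) = (3 - 1/132)*(-762293/329461) = (395/132)*(-762293/329461) = -301105735/43488852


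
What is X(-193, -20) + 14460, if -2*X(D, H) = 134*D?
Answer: 27391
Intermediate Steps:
X(D, H) = -67*D
X(-193, -20) + 14460 = -67*(-193) + 14460 = 12931 + 14460 = 27391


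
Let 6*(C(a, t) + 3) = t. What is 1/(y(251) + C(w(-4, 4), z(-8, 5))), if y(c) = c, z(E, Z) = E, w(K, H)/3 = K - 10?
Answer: 3/740 ≈ 0.0040541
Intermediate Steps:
w(K, H) = -30 + 3*K (w(K, H) = 3*(K - 10) = 3*(-10 + K) = -30 + 3*K)
C(a, t) = -3 + t/6
1/(y(251) + C(w(-4, 4), z(-8, 5))) = 1/(251 + (-3 + (1/6)*(-8))) = 1/(251 + (-3 - 4/3)) = 1/(251 - 13/3) = 1/(740/3) = 3/740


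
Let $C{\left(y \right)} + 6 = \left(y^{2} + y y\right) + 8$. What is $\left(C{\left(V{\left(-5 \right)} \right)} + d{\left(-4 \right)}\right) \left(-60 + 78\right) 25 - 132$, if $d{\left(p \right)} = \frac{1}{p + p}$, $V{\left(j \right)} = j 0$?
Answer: $\frac{2847}{4} \approx 711.75$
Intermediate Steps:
$V{\left(j \right)} = 0$
$d{\left(p \right)} = \frac{1}{2 p}$
$C{\left(y \right)} = 2 + 2 y^{2}$ ($C{\left(y \right)} = -6 + \left(\left(y^{2} + y y\right) + 8\right) = -6 + \left(\left(y^{2} + y^{2}\right) + 8\right) = -6 + \left(2 y^{2} + 8\right) = -6 + \left(8 + 2 y^{2}\right) = 2 + 2 y^{2}$)
$\left(C{\left(V{\left(-5 \right)} \right)} + d{\left(-4 \right)}\right) \left(-60 + 78\right) 25 - 132 = \left(\left(2 + 2 \cdot 0^{2}\right) + \frac{1}{2 \left(-4\right)}\right) \left(-60 + 78\right) 25 - 132 = \left(\left(2 + 2 \cdot 0\right) + \frac{1}{2} \left(- \frac{1}{4}\right)\right) 18 \cdot 25 - 132 = \left(\left(2 + 0\right) - \frac{1}{8}\right) 18 \cdot 25 - 132 = \left(2 - \frac{1}{8}\right) 18 \cdot 25 - 132 = \frac{15}{8} \cdot 18 \cdot 25 - 132 = \frac{135}{4} \cdot 25 - 132 = \frac{3375}{4} - 132 = \frac{2847}{4}$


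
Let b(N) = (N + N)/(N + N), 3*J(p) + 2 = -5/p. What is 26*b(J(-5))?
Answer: 26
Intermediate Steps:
J(p) = -⅔ - 5/(3*p) (J(p) = -⅔ + (-5/p)/3 = -⅔ - 5/(3*p))
b(N) = 1 (b(N) = (2*N)/((2*N)) = (2*N)*(1/(2*N)) = 1)
26*b(J(-5)) = 26*1 = 26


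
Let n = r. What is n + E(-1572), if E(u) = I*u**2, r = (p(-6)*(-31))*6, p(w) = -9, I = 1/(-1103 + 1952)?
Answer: 1297470/283 ≈ 4584.7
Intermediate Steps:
I = 1/849 ≈ 0.0011779
r = 1674 (r = -9*(-31)*6 = 279*6 = 1674)
E(u) = u**2/849
n = 1674
n + E(-1572) = 1674 + (1/849)*(-1572)**2 = 1674 + (1/849)*2471184 = 1674 + 823728/283 = 1297470/283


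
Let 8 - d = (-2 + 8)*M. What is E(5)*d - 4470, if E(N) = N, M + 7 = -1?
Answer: -4190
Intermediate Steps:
M = -8 (M = -7 - 1 = -8)
d = 56 (d = 8 - (-2 + 8)*(-8) = 8 - 6*(-8) = 8 - 1*(-48) = 8 + 48 = 56)
E(5)*d - 4470 = 5*56 - 4470 = 280 - 4470 = -4190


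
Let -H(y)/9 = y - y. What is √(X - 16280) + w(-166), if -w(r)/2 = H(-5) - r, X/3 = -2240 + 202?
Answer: -332 + I*√22394 ≈ -332.0 + 149.65*I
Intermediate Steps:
H(y) = 0 (H(y) = -9*(y - y) = -9*0 = 0)
X = -6114 (X = 3*(-2240 + 202) = 3*(-2038) = -6114)
w(r) = 2*r (w(r) = -2*(0 - r) = -(-2)*r = 2*r)
√(X - 16280) + w(-166) = √(-6114 - 16280) + 2*(-166) = √(-22394) - 332 = I*√22394 - 332 = -332 + I*√22394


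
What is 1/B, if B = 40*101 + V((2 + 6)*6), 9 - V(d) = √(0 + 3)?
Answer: 4049/16394398 + √3/16394398 ≈ 0.00024708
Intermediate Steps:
V(d) = 9 - √3 (V(d) = 9 - √(0 + 3) = 9 - √3)
B = 4049 - √3 (B = 40*101 + (9 - √3) = 4040 + (9 - √3) = 4049 - √3 ≈ 4047.3)
1/B = 1/(4049 - √3)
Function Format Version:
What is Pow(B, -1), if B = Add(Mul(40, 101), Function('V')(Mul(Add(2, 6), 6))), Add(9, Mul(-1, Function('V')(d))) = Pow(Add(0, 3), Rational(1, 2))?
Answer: Add(Rational(4049, 16394398), Mul(Rational(1, 16394398), Pow(3, Rational(1, 2)))) ≈ 0.00024708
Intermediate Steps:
Function('V')(d) = Add(9, Mul(-1, Pow(3, Rational(1, 2)))) (Function('V')(d) = Add(9, Mul(-1, Pow(Add(0, 3), Rational(1, 2)))) = Add(9, Mul(-1, Pow(3, Rational(1, 2)))))
B = Add(4049, Mul(-1, Pow(3, Rational(1, 2)))) (B = Add(Mul(40, 101), Add(9, Mul(-1, Pow(3, Rational(1, 2))))) = Add(4040, Add(9, Mul(-1, Pow(3, Rational(1, 2))))) = Add(4049, Mul(-1, Pow(3, Rational(1, 2)))) ≈ 4047.3)
Pow(B, -1) = Pow(Add(4049, Mul(-1, Pow(3, Rational(1, 2)))), -1)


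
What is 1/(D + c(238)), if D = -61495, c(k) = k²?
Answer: -1/4851 ≈ -0.00020614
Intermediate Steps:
1/(D + c(238)) = 1/(-61495 + 238²) = 1/(-61495 + 56644) = 1/(-4851) = -1/4851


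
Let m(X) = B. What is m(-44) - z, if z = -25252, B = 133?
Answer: 25385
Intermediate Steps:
m(X) = 133
m(-44) - z = 133 - 1*(-25252) = 133 + 25252 = 25385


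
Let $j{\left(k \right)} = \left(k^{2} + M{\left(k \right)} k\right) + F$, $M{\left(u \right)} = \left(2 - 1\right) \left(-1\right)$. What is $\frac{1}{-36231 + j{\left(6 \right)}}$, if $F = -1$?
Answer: $- \frac{1}{36202} \approx -2.7623 \cdot 10^{-5}$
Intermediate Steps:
$M{\left(u \right)} = -1$ ($M{\left(u \right)} = 1 \left(-1\right) = -1$)
$j{\left(k \right)} = -1 + k^{2} - k$ ($j{\left(k \right)} = \left(k^{2} - k\right) - 1 = -1 + k^{2} - k$)
$\frac{1}{-36231 + j{\left(6 \right)}} = \frac{1}{-36231 - \left(7 - 36\right)} = \frac{1}{-36231 - -29} = \frac{1}{-36231 + 29} = \frac{1}{-36202} = - \frac{1}{36202}$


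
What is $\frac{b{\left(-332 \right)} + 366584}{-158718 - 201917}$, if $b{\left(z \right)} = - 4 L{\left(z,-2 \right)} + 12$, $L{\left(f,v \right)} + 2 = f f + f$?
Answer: $\frac{72964}{360635} \approx 0.20232$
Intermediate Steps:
$L{\left(f,v \right)} = -2 + f + f^{2}$ ($L{\left(f,v \right)} = -2 + \left(f f + f\right) = -2 + \left(f^{2} + f\right) = -2 + \left(f + f^{2}\right) = -2 + f + f^{2}$)
$b{\left(z \right)} = 20 - 4 z - 4 z^{2}$ ($b{\left(z \right)} = - 4 \left(-2 + z + z^{2}\right) + 12 = \left(8 - 4 z - 4 z^{2}\right) + 12 = 20 - 4 z - 4 z^{2}$)
$\frac{b{\left(-332 \right)} + 366584}{-158718 - 201917} = \frac{\left(20 - -1328 - 4 \left(-332\right)^{2}\right) + 366584}{-158718 - 201917} = \frac{\left(20 + 1328 - 440896\right) + 366584}{-360635} = \left(\left(20 + 1328 - 440896\right) + 366584\right) \left(- \frac{1}{360635}\right) = \left(-439548 + 366584\right) \left(- \frac{1}{360635}\right) = \left(-72964\right) \left(- \frac{1}{360635}\right) = \frac{72964}{360635}$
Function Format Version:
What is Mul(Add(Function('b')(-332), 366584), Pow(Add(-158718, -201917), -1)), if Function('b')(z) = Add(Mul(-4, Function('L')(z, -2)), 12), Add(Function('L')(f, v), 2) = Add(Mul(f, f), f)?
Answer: Rational(72964, 360635) ≈ 0.20232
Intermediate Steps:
Function('L')(f, v) = Add(-2, f, Pow(f, 2)) (Function('L')(f, v) = Add(-2, Add(Mul(f, f), f)) = Add(-2, Add(Pow(f, 2), f)) = Add(-2, Add(f, Pow(f, 2))) = Add(-2, f, Pow(f, 2)))
Function('b')(z) = Add(20, Mul(-4, z), Mul(-4, Pow(z, 2))) (Function('b')(z) = Add(Mul(-4, Add(-2, z, Pow(z, 2))), 12) = Add(Add(8, Mul(-4, z), Mul(-4, Pow(z, 2))), 12) = Add(20, Mul(-4, z), Mul(-4, Pow(z, 2))))
Mul(Add(Function('b')(-332), 366584), Pow(Add(-158718, -201917), -1)) = Mul(Add(Add(20, Mul(-4, -332), Mul(-4, Pow(-332, 2))), 366584), Pow(Add(-158718, -201917), -1)) = Mul(Add(Add(20, 1328, Mul(-4, 110224)), 366584), Pow(-360635, -1)) = Mul(Add(Add(20, 1328, -440896), 366584), Rational(-1, 360635)) = Mul(Add(-439548, 366584), Rational(-1, 360635)) = Mul(-72964, Rational(-1, 360635)) = Rational(72964, 360635)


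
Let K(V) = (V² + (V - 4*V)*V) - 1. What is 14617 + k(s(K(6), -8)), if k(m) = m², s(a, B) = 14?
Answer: 14813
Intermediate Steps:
K(V) = -1 - 2*V² (K(V) = (V² + (-3*V)*V) - 1 = (V² - 3*V²) - 1 = -2*V² - 1 = -1 - 2*V²)
14617 + k(s(K(6), -8)) = 14617 + 14² = 14617 + 196 = 14813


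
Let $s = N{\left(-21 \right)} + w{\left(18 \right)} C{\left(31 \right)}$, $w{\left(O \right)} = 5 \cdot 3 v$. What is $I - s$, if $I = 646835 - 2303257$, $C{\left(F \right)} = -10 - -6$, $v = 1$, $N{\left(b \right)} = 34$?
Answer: $-1656396$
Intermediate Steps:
$C{\left(F \right)} = -4$ ($C{\left(F \right)} = -10 + 6 = -4$)
$w{\left(O \right)} = 15$ ($w{\left(O \right)} = 5 \cdot 3 \cdot 1 = 15 \cdot 1 = 15$)
$I = -1656422$ ($I = 646835 - 2303257 = -1656422$)
$s = -26$ ($s = 34 + 15 \left(-4\right) = 34 - 60 = -26$)
$I - s = -1656422 - -26 = -1656422 + 26 = -1656396$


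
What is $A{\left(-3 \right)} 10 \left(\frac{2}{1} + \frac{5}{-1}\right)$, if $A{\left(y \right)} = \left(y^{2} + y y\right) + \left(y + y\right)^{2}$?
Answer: $-1620$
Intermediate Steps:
$A{\left(y \right)} = 6 y^{2}$ ($A{\left(y \right)} = \left(y^{2} + y^{2}\right) + \left(2 y\right)^{2} = 2 y^{2} + 4 y^{2} = 6 y^{2}$)
$A{\left(-3 \right)} 10 \left(\frac{2}{1} + \frac{5}{-1}\right) = 6 \left(-3\right)^{2} \cdot 10 \left(\frac{2}{1} + \frac{5}{-1}\right) = 6 \cdot 9 \cdot 10 \left(2 \cdot 1 + 5 \left(-1\right)\right) = 54 \cdot 10 \left(2 - 5\right) = 540 \left(-3\right) = -1620$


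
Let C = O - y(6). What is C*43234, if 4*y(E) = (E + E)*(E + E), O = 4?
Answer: -1383488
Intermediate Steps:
y(E) = E² (y(E) = ((E + E)*(E + E))/4 = ((2*E)*(2*E))/4 = (4*E²)/4 = E²)
C = -32 (C = 4 - 1*6² = 4 - 1*36 = 4 - 36 = -32)
C*43234 = -32*43234 = -1383488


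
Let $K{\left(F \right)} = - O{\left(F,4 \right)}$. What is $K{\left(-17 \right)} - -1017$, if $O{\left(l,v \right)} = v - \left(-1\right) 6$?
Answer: $1007$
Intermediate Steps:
$O{\left(l,v \right)} = 6 + v$ ($O{\left(l,v \right)} = v - -6 = v + 6 = 6 + v$)
$K{\left(F \right)} = -10$ ($K{\left(F \right)} = - (6 + 4) = \left(-1\right) 10 = -10$)
$K{\left(-17 \right)} - -1017 = -10 - -1017 = -10 + 1017 = 1007$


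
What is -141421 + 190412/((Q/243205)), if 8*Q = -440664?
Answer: -54099043403/55083 ≈ -9.8214e+5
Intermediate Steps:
Q = -55083 (Q = (1/8)*(-440664) = -55083)
-141421 + 190412/((Q/243205)) = -141421 + 190412/((-55083/243205)) = -141421 + 190412/((-55083*1/243205)) = -141421 + 190412/(-55083/243205) = -141421 + 190412*(-243205/55083) = -141421 - 46309150460/55083 = -54099043403/55083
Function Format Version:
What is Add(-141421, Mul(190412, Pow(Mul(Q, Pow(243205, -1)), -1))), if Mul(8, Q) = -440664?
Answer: Rational(-54099043403, 55083) ≈ -9.8214e+5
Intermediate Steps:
Q = -55083 (Q = Mul(Rational(1, 8), -440664) = -55083)
Add(-141421, Mul(190412, Pow(Mul(Q, Pow(243205, -1)), -1))) = Add(-141421, Mul(190412, Pow(Mul(-55083, Pow(243205, -1)), -1))) = Add(-141421, Mul(190412, Pow(Mul(-55083, Rational(1, 243205)), -1))) = Add(-141421, Mul(190412, Pow(Rational(-55083, 243205), -1))) = Add(-141421, Mul(190412, Rational(-243205, 55083))) = Add(-141421, Rational(-46309150460, 55083)) = Rational(-54099043403, 55083)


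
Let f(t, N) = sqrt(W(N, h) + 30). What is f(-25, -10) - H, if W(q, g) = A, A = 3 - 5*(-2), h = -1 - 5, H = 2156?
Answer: -2156 + sqrt(43) ≈ -2149.4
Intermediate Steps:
h = -6
A = 13 (A = 3 + 10 = 13)
W(q, g) = 13
f(t, N) = sqrt(43) (f(t, N) = sqrt(13 + 30) = sqrt(43))
f(-25, -10) - H = sqrt(43) - 1*2156 = sqrt(43) - 2156 = -2156 + sqrt(43)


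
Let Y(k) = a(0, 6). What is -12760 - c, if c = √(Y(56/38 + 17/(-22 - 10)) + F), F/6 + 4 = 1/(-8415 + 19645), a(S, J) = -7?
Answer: -12760 - I*√977358130/5615 ≈ -12760.0 - 5.5677*I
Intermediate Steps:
Y(k) = -7
F = -134757/5615 (F = -24 + 6/(-8415 + 19645) = -24 + 6/11230 = -24 + 6*(1/11230) = -24 + 3/5615 = -134757/5615 ≈ -23.999)
c = I*√977358130/5615 (c = √(-7 - 134757/5615) = √(-174062/5615) = I*√977358130/5615 ≈ 5.5677*I)
-12760 - c = -12760 - I*√977358130/5615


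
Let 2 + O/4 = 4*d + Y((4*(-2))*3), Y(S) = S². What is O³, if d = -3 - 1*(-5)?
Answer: 12616791552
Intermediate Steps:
d = 2 (d = -3 + 5 = 2)
O = 2328 (O = -8 + 4*(4*2 + ((4*(-2))*3)²) = -8 + 4*(8 + (-8*3)²) = -8 + 4*(8 + (-24)²) = -8 + 4*(8 + 576) = -8 + 4*584 = -8 + 2336 = 2328)
O³ = 2328³ = 12616791552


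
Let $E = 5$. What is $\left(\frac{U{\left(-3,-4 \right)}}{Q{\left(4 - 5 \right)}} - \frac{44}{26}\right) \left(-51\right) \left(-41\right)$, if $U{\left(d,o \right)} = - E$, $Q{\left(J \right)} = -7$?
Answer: $- \frac{186099}{91} \approx -2045.0$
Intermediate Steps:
$U{\left(d,o \right)} = -5$ ($U{\left(d,o \right)} = \left(-1\right) 5 = -5$)
$\left(\frac{U{\left(-3,-4 \right)}}{Q{\left(4 - 5 \right)}} - \frac{44}{26}\right) \left(-51\right) \left(-41\right) = \left(- \frac{5}{-7} - \frac{44}{26}\right) \left(-51\right) \left(-41\right) = \left(\left(-5\right) \left(- \frac{1}{7}\right) - \frac{22}{13}\right) \left(-51\right) \left(-41\right) = \left(\frac{5}{7} - \frac{22}{13}\right) \left(-51\right) \left(-41\right) = \left(- \frac{89}{91}\right) \left(-51\right) \left(-41\right) = \frac{4539}{91} \left(-41\right) = - \frac{186099}{91}$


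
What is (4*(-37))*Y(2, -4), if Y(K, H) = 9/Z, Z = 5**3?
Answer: -1332/125 ≈ -10.656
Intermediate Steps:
Z = 125
Y(K, H) = 9/125
(4*(-37))*Y(2, -4) = (4*(-37))*(9/125) = -148*9/125 = -1332/125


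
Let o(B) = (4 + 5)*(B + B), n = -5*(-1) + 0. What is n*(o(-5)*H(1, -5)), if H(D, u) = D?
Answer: -450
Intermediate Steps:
n = 5 (n = 5 + 0 = 5)
o(B) = 18*B (o(B) = 9*(2*B) = 18*B)
n*(o(-5)*H(1, -5)) = 5*((18*(-5))*1) = 5*(-90*1) = 5*(-90) = -450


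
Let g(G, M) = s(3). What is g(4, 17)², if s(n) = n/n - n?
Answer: 4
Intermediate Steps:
s(n) = 1 - n
g(G, M) = -2 (g(G, M) = 1 - 1*3 = 1 - 3 = -2)
g(4, 17)² = (-2)² = 4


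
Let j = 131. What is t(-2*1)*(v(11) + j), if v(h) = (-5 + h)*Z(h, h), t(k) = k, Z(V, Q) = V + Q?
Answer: -526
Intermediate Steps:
Z(V, Q) = Q + V
v(h) = 2*h*(-5 + h) (v(h) = (-5 + h)*(h + h) = (-5 + h)*(2*h) = 2*h*(-5 + h))
t(-2*1)*(v(11) + j) = (-2*1)*(2*11*(-5 + 11) + 131) = -2*(2*11*6 + 131) = -2*(132 + 131) = -2*263 = -526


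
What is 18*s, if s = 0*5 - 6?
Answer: -108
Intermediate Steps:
s = -6 (s = 0 - 6 = -6)
18*s = 18*(-6) = -108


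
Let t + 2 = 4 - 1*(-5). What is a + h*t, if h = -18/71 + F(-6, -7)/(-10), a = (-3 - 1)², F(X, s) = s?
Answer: 13579/710 ≈ 19.125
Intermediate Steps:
a = 16 (a = (-4)² = 16)
t = 7 (t = -2 + (4 - 1*(-5)) = -2 + (4 + 5) = -2 + 9 = 7)
h = 317/710 (h = -18/71 - 7/(-10) = -18*1/71 - 7*(-⅒) = -18/71 + 7/10 = 317/710 ≈ 0.44648)
a + h*t = 16 + (317/710)*7 = 16 + 2219/710 = 13579/710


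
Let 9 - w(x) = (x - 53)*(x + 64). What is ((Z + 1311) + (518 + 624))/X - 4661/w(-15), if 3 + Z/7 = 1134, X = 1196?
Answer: 1118139/153686 ≈ 7.2755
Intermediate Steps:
w(x) = 9 - (-53 + x)*(64 + x) (w(x) = 9 - (x - 53)*(x + 64) = 9 - (-53 + x)*(64 + x))
Z = 7917 (Z = -21 + 7*1134 = -21 + 7938 = 7917)
((Z + 1311) + (518 + 624))/X - 4661/w(-15) = ((7917 + 1311) + (518 + 624))/1196 - 4661/(3401 - 1*(-15)² - 11*(-15)) = (9228 + 1142)*(1/1196) - 4661/(3401 - 1*225 + 165) = 10370*(1/1196) - 4661/(3401 - 225 + 165) = 5185/598 - 4661/3341 = 1118139/153686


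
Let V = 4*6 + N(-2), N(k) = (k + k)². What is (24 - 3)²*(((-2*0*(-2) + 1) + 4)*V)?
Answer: 88200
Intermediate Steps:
N(k) = 4*k² (N(k) = (2*k)² = 4*k²)
V = 40 (V = 4*6 + 4*(-2)² = 24 + 4*4 = 24 + 16 = 40)
(24 - 3)²*(((-2*0*(-2) + 1) + 4)*V) = (24 - 3)²*(((-2*0*(-2) + 1) + 4)*40) = 21²*(((0*(-2) + 1) + 4)*40) = 441*(((0 + 1) + 4)*40) = 441*((1 + 4)*40) = 441*(5*40) = 441*200 = 88200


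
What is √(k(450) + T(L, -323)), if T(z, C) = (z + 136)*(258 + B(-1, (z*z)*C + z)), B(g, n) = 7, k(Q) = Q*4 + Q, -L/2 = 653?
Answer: 90*I*√38 ≈ 554.8*I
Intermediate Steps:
L = -1306 (L = -2*653 = -1306)
k(Q) = 5*Q (k(Q) = 4*Q + Q = 5*Q)
T(z, C) = 36040 + 265*z (T(z, C) = (z + 136)*(258 + 7) = (136 + z)*265 = 36040 + 265*z)
√(k(450) + T(L, -323)) = √(5*450 + (36040 + 265*(-1306))) = √(2250 + (36040 - 346090)) = √(2250 - 310050) = √(-307800) = 90*I*√38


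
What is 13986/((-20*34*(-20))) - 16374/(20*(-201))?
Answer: 2324251/455600 ≈ 5.1015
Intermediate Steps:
13986/((-20*34*(-20))) - 16374/(20*(-201)) = 13986/((-680*(-20))) - 16374/(-4020) = 13986/13600 - 16374*(-1/4020) = 13986*(1/13600) + 2729/670 = 6993/6800 + 2729/670 = 2324251/455600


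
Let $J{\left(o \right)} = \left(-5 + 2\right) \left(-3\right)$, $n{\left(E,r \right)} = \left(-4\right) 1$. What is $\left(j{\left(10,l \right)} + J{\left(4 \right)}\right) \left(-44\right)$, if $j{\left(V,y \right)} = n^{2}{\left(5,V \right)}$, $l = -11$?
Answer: $-1100$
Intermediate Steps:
$n{\left(E,r \right)} = -4$
$j{\left(V,y \right)} = 16$ ($j{\left(V,y \right)} = \left(-4\right)^{2} = 16$)
$J{\left(o \right)} = 9$ ($J{\left(o \right)} = \left(-3\right) \left(-3\right) = 9$)
$\left(j{\left(10,l \right)} + J{\left(4 \right)}\right) \left(-44\right) = \left(16 + 9\right) \left(-44\right) = 25 \left(-44\right) = -1100$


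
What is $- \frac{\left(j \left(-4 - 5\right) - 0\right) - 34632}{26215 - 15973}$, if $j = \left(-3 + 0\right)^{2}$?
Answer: $\frac{3857}{1138} \approx 3.3893$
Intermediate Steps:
$j = 9$ ($j = \left(-3\right)^{2} = 9$)
$- \frac{\left(j \left(-4 - 5\right) - 0\right) - 34632}{26215 - 15973} = - \frac{\left(9 \left(-4 - 5\right) - 0\right) - 34632}{26215 - 15973} = - \frac{\left(9 \left(-9\right) + 0\right) - 34632}{10242} = - \frac{\left(-81 + 0\right) - 34632}{10242} = - \frac{-81 - 34632}{10242} = - \frac{-34713}{10242} = \left(-1\right) \left(- \frac{3857}{1138}\right) = \frac{3857}{1138}$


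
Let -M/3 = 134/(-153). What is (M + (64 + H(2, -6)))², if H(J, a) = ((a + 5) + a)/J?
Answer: 41460721/10404 ≈ 3985.1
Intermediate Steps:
H(J, a) = (5 + 2*a)/J (H(J, a) = ((5 + a) + a)/J = (5 + 2*a)/J)
M = 134/51 (M = -402/(-153) = -402*(-1)/153 = -3*(-134/153) = 134/51 ≈ 2.6274)
(M + (64 + H(2, -6)))² = (134/51 + (64 + (5 + 2*(-6))/2))² = (134/51 + (64 + (5 - 12)/2))² = (134/51 + (64 + (½)*(-7)))² = (134/51 + (64 - 7/2))² = (134/51 + 121/2)² = (6439/102)² = 41460721/10404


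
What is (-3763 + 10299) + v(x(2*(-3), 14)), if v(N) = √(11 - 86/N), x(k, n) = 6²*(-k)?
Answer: 6536 + √3435/18 ≈ 6539.3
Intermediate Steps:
x(k, n) = -36*k (x(k, n) = 36*(-k) = -36*k)
(-3763 + 10299) + v(x(2*(-3), 14)) = (-3763 + 10299) + √(11 - 86/((-72*(-3)))) = 6536 + √(11 - 86/((-36*(-6)))) = 6536 + √(11 - 86/216) = 6536 + √(11 - 86*1/216) = 6536 + √(11 - 43/108) = 6536 + √(1145/108) = 6536 + √3435/18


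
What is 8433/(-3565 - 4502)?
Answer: -2811/2689 ≈ -1.0454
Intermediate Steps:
8433/(-3565 - 4502) = 8433/(-8067) = 8433*(-1/8067) = -2811/2689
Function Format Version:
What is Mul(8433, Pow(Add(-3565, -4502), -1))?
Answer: Rational(-2811, 2689) ≈ -1.0454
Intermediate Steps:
Mul(8433, Pow(Add(-3565, -4502), -1)) = Mul(8433, Pow(-8067, -1)) = Mul(8433, Rational(-1, 8067)) = Rational(-2811, 2689)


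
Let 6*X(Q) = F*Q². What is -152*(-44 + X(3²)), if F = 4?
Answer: -1520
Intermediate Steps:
X(Q) = 2*Q²/3 (X(Q) = (4*Q²)/6 = 2*Q²/3)
-152*(-44 + X(3²)) = -152*(-44 + 2*(3²)²/3) = -152*(-44 + (⅔)*9²) = -152*(-44 + (⅔)*81) = -152*(-44 + 54) = -152*10 = -1520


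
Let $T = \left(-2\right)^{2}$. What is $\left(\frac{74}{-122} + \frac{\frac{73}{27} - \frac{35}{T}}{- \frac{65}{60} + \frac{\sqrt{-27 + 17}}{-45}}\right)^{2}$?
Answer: $\frac{32 \left(- 196946119 i - 985236 \sqrt{10}\right)}{33489 \left(- 7573 i + 312 \sqrt{10}\right)} \approx 24.385 - 3.57 i$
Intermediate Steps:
$T = 4$
$\left(\frac{74}{-122} + \frac{\frac{73}{27} - \frac{35}{T}}{- \frac{65}{60} + \frac{\sqrt{-27 + 17}}{-45}}\right)^{2} = \left(\frac{74}{-122} + \frac{\frac{73}{27} - \frac{35}{4}}{- \frac{65}{60} + \frac{\sqrt{-27 + 17}}{-45}}\right)^{2} = \left(74 \left(- \frac{1}{122}\right) + \frac{73 \cdot \frac{1}{27} - \frac{35}{4}}{\left(-65\right) \frac{1}{60} + \sqrt{-10} \left(- \frac{1}{45}\right)}\right)^{2} = \left(- \frac{37}{61} + \frac{\frac{73}{27} - \frac{35}{4}}{- \frac{13}{12} + i \sqrt{10} \left(- \frac{1}{45}\right)}\right)^{2} = \left(- \frac{37}{61} - \frac{653}{108 \left(- \frac{13}{12} - \frac{i \sqrt{10}}{45}\right)}\right)^{2}$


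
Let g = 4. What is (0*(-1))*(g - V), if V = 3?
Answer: 0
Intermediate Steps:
(0*(-1))*(g - V) = (0*(-1))*(4 - 1*3) = 0*(4 - 3) = 0*1 = 0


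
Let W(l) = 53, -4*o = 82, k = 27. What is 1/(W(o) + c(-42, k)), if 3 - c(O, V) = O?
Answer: 1/98 ≈ 0.010204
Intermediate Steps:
c(O, V) = 3 - O
o = -41/2 (o = -¼*82 = -41/2 ≈ -20.500)
1/(W(o) + c(-42, k)) = 1/(53 + (3 - 1*(-42))) = 1/(53 + (3 + 42)) = 1/(53 + 45) = 1/98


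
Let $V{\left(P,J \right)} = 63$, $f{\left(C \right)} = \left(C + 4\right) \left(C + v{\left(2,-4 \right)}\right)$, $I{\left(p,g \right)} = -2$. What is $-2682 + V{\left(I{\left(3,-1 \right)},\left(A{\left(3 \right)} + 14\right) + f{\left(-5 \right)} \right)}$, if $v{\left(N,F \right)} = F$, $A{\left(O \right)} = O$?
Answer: $-2619$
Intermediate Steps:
$f{\left(C \right)} = \left(-4 + C\right) \left(4 + C\right)$ ($f{\left(C \right)} = \left(C + 4\right) \left(C - 4\right) = \left(4 + C\right) \left(-4 + C\right) = \left(-4 + C\right) \left(4 + C\right)$)
$-2682 + V{\left(I{\left(3,-1 \right)},\left(A{\left(3 \right)} + 14\right) + f{\left(-5 \right)} \right)} = -2682 + 63 = -2619$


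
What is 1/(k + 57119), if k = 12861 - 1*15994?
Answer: 1/53986 ≈ 1.8523e-5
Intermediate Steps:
k = -3133 (k = 12861 - 15994 = -3133)
1/(k + 57119) = 1/(-3133 + 57119) = 1/53986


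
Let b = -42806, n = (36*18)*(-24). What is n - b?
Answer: 27254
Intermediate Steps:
n = -15552 (n = 648*(-24) = -15552)
n - b = -15552 - 1*(-42806) = -15552 + 42806 = 27254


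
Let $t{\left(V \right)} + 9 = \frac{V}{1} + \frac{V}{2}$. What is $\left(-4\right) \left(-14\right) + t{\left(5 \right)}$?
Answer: $\frac{109}{2} \approx 54.5$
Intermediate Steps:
$t{\left(V \right)} = -9 + \frac{3 V}{2}$ ($t{\left(V \right)} = -9 + \left(\frac{V}{1} + \frac{V}{2}\right) = -9 + \left(V 1 + V \frac{1}{2}\right) = -9 + \left(V + \frac{V}{2}\right) = -9 + \frac{3 V}{2}$)
$\left(-4\right) \left(-14\right) + t{\left(5 \right)} = \left(-4\right) \left(-14\right) + \left(-9 + \frac{3}{2} \cdot 5\right) = 56 + \left(-9 + \frac{15}{2}\right) = 56 - \frac{3}{2} = \frac{109}{2}$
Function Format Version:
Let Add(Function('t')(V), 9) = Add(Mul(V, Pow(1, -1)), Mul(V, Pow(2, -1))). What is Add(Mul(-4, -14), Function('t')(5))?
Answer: Rational(109, 2) ≈ 54.500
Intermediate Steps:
Function('t')(V) = Add(-9, Mul(Rational(3, 2), V)) (Function('t')(V) = Add(-9, Add(Mul(V, Pow(1, -1)), Mul(V, Pow(2, -1)))) = Add(-9, Add(Mul(V, 1), Mul(V, Rational(1, 2)))) = Add(-9, Add(V, Mul(Rational(1, 2), V))) = Add(-9, Mul(Rational(3, 2), V)))
Add(Mul(-4, -14), Function('t')(5)) = Add(Mul(-4, -14), Add(-9, Mul(Rational(3, 2), 5))) = Add(56, Add(-9, Rational(15, 2))) = Add(56, Rational(-3, 2)) = Rational(109, 2)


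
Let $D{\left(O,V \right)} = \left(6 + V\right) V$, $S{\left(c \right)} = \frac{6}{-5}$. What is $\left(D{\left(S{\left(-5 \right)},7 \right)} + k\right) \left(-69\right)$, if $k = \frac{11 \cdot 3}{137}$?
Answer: $- \frac{862500}{137} \approx -6295.6$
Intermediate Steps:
$S{\left(c \right)} = - \frac{6}{5}$ ($S{\left(c \right)} = 6 \left(- \frac{1}{5}\right) = - \frac{6}{5}$)
$D{\left(O,V \right)} = V \left(6 + V\right)$
$k = \frac{33}{137}$ ($k = 33 \cdot \frac{1}{137} = \frac{33}{137} \approx 0.24088$)
$\left(D{\left(S{\left(-5 \right)},7 \right)} + k\right) \left(-69\right) = \left(7 \left(6 + 7\right) + \frac{33}{137}\right) \left(-69\right) = \left(7 \cdot 13 + \frac{33}{137}\right) \left(-69\right) = \left(91 + \frac{33}{137}\right) \left(-69\right) = \frac{12500}{137} \left(-69\right) = - \frac{862500}{137}$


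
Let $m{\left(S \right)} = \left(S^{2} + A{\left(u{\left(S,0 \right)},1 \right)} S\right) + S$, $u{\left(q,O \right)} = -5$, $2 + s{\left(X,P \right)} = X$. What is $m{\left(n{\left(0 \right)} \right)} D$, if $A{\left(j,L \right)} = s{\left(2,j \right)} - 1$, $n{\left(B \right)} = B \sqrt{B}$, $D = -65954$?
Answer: $0$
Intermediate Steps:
$s{\left(X,P \right)} = -2 + X$
$n{\left(B \right)} = B^{\frac{3}{2}}$
$A{\left(j,L \right)} = -1$ ($A{\left(j,L \right)} = \left(-2 + 2\right) - 1 = 0 - 1 = -1$)
$m{\left(S \right)} = S^{2}$ ($m{\left(S \right)} = \left(S^{2} - S\right) + S = S^{2}$)
$m{\left(n{\left(0 \right)} \right)} D = \left(0^{\frac{3}{2}}\right)^{2} \left(-65954\right) = 0^{2} \left(-65954\right) = 0 \left(-65954\right) = 0$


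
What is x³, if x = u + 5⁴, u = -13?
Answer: 229220928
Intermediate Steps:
x = 612 (x = -13 + 5⁴ = -13 + 625 = 612)
x³ = 612³ = 229220928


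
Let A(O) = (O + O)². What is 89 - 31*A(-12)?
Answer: -17767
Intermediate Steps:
A(O) = 4*O² (A(O) = (2*O)² = 4*O²)
89 - 31*A(-12) = 89 - 124*(-12)² = 89 - 124*144 = 89 - 31*576 = 89 - 17856 = -17767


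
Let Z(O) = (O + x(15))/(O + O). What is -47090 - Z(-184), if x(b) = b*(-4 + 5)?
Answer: -17329289/368 ≈ -47090.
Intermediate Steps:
x(b) = b (x(b) = b*1 = b)
Z(O) = (15 + O)/(2*O) (Z(O) = (O + 15)/(O + O) = (15 + O)/((2*O)) = (15 + O)*(1/(2*O)) = (15 + O)/(2*O))
-47090 - Z(-184) = -47090 - (15 - 184)/(2*(-184)) = -47090 - (-1)*(-169)/(2*184) = -47090 - 1*169/368 = -47090 - 169/368 = -17329289/368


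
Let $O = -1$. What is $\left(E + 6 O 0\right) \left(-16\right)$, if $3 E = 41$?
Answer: $- \frac{656}{3} \approx -218.67$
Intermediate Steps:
$E = \frac{41}{3}$ ($E = \frac{1}{3} \cdot 41 = \frac{41}{3} \approx 13.667$)
$\left(E + 6 O 0\right) \left(-16\right) = \left(\frac{41}{3} + 6 \left(-1\right) 0\right) \left(-16\right) = \left(\frac{41}{3} - 0\right) \left(-16\right) = \left(\frac{41}{3} + 0\right) \left(-16\right) = \frac{41}{3} \left(-16\right) = - \frac{656}{3}$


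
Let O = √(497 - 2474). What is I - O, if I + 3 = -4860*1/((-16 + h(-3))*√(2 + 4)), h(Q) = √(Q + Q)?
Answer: (-48*I + 16*√1977 + √6*(-3 + 810*I) - 3*I*√1318)/(√6 + 16*I) ≈ 118.17 - 25.914*I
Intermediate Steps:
h(Q) = √2*√Q (h(Q) = √(2*Q) = √2*√Q)
I = -3 - 810*√6/(-16 + I*√6) (I = -3 - 4860*1/((-16 + √2*√(-3))*√(2 + 4)) = -3 - 4860*√6/(6*(-16 + √2*(I*√3))) = -3 - 4860*√6/(6*(-16 + I*√6)) = -3 - 810*√6/(-16 + I*√6) ≈ 118.17 + 18.55*I)
O = I*√1977 (O = √(-1977) = I*√1977 ≈ 44.463*I)
I - O = (-48*I + √6*(-3 + 810*I))/(√6 + 16*I) - I*√1977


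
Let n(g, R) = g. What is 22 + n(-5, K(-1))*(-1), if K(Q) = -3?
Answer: 27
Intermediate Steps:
22 + n(-5, K(-1))*(-1) = 22 - 5*(-1) = 22 + 5 = 27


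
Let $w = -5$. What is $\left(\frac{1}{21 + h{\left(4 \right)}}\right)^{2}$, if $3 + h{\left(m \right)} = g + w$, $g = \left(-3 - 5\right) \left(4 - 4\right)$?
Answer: $\frac{1}{169} \approx 0.0059172$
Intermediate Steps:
$g = 0$ ($g = \left(-8\right) 0 = 0$)
$h{\left(m \right)} = -8$ ($h{\left(m \right)} = -3 + \left(0 - 5\right) = -3 - 5 = -8$)
$\left(\frac{1}{21 + h{\left(4 \right)}}\right)^{2} = \left(\frac{1}{21 - 8}\right)^{2} = \left(\frac{1}{13}\right)^{2} = \frac{1}{169}$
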